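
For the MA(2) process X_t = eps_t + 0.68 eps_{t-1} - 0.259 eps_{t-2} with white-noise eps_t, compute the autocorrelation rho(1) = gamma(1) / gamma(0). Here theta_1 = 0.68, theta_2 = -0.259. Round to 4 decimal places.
\rho(1) = 0.3294

For an MA(q) process with theta_0 = 1, the autocovariance is
  gamma(k) = sigma^2 * sum_{i=0..q-k} theta_i * theta_{i+k},
and rho(k) = gamma(k) / gamma(0). Sigma^2 cancels.
  numerator   = (1)*(0.68) + (0.68)*(-0.259) = 0.50388.
  denominator = (1)^2 + (0.68)^2 + (-0.259)^2 = 1.529481.
  rho(1) = 0.50388 / 1.529481 = 0.3294.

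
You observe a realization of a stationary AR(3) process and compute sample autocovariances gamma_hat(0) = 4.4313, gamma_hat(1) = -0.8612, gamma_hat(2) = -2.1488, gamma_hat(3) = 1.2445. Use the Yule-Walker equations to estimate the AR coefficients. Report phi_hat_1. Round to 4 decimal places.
\hat\phi_{1} = -0.2760

The Yule-Walker equations for an AR(p) process read, in matrix form,
  Gamma_p phi = r_p,   with   (Gamma_p)_{ij} = gamma(|i - j|),
                       (r_p)_i = gamma(i),   i,j = 1..p.
Substitute the sample gammas (Toeplitz matrix and right-hand side of size 3):
  Gamma_p = [[4.4313, -0.8612, -2.1488], [-0.8612, 4.4313, -0.8612], [-2.1488, -0.8612, 4.4313]]
  r_p     = [-0.8612, -2.1488, 1.2445]
Written out (R1..R3):
  (R1) 4.4313 phi_1 - 0.8612 phi_2 - 2.1488 phi_3 = -0.8612
  (R2) -0.8612 phi_1 + 4.4313 phi_2 - 0.8612 phi_3 = -2.1488
  (R3) -2.1488 phi_1 - 0.8612 phi_2 + 4.4313 phi_3 = 1.2445
Gaussian elimination:
  R2 <- R2 - (-0.8612/4.4313) R1 = R2 - (-0.194345) R1:  4.26393 phi_2 - 1.278808 phi_3 = -2.31617
  R3 <- R3 - (-2.1488/4.4313) R1 = R3 - (-0.484914) R1:  -1.278808 phi_2 + 3.389317 phi_3 = 0.826892
  R3 <- R3 - (-1.278808/4.26393) R2 = R3 - (-0.299913) R2:  3.005785 phi_3 = 0.132243
Back-substitution:
  phi_hat_3 = 0.132243 / 3.005785 = 0.043996
  phi_hat_2 = (-2.31617 - (-1.278808)(0.043996)) / 4.26393 = -0.530006
  phi_hat_1 = (-0.8612 - (-0.8612)(-0.530006) - (-2.1488)(0.043996)) / 4.4313 = -0.276014
So phi_hat = [-0.2760, -0.5300, 0.0440].
Therefore phi_hat_1 = -0.2760.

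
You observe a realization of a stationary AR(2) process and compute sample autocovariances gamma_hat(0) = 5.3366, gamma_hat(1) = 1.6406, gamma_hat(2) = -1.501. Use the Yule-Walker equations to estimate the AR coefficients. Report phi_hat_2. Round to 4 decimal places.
\hat\phi_{2} = -0.4150

The Yule-Walker equations for an AR(p) process read, in matrix form,
  Gamma_p phi = r_p,   with   (Gamma_p)_{ij} = gamma(|i - j|),
                       (r_p)_i = gamma(i),   i,j = 1..p.
Substitute the sample gammas (Toeplitz matrix and right-hand side of size 2):
  Gamma_p = [[5.3366, 1.6406], [1.6406, 5.3366]]
  r_p     = [1.6406, -1.501]
Written out:
  5.3366 phi_1 + 1.6406 phi_2 = 1.6406
  1.6406 phi_1 + 5.3366 phi_2 = -1.501
Solve by Cramer's rule:
  det = gamma(0)^2 - gamma(1)^2 = (5.3366)^2 - (1.6406)^2 = 28.47929956 - 2.69156836 = 25.7877312
  phi_hat_1 = [gamma(1) gamma(0) - gamma(1) gamma(2)] / det = [(1.6406)(5.3366) - (1.6406)(-1.501)] / 25.7877312 = 11.21776656 / 25.7877312 = 0.435
  phi_hat_2 = [gamma(0) gamma(2) - gamma(1)^2] / det = [(5.3366)(-1.501) - (1.6406)^2] / 25.7877312 = -10.70180496 / 25.7877312 = -0.415
So phi_hat = [0.4350, -0.4150].
Therefore phi_hat_2 = -0.4150.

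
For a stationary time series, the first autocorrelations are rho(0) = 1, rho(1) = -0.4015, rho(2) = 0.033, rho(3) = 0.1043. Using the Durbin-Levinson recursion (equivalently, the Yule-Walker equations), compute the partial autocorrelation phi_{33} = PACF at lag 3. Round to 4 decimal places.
\phi_{33} = 0.0711

The PACF at lag k is phi_{kk}, the last component of the solution
to the Yule-Walker system G_k phi = r_k where
  (G_k)_{ij} = rho(|i - j|), (r_k)_i = rho(i), i,j = 1..k.
Equivalently, Durbin-Levinson gives phi_{kk} iteratively:
  phi_{11} = rho(1)
  phi_{kk} = [rho(k) - sum_{j=1..k-1} phi_{k-1,j} rho(k-j)]
            / [1 - sum_{j=1..k-1} phi_{k-1,j} rho(j)],
  phi_{k,j} = phi_{k-1,j} - phi_{kk} phi_{k-1,k-j},  j = 1..k-1.
Step k = 1:
  phi_11 = rho(1) = -0.4015.
Step k = 2:
  phi_22 = [rho(2) - phi_11 rho(1)] / [1 - phi_11 rho(1)] = [0.033 - (-0.4015)(-0.4015)] / [1 - (-0.4015)(-0.4015)]
         = -0.12820225 / 0.83879775 = -0.15284.
  Update: phi_21 = phi_11 - phi_22 phi_11 = -0.4015 - (-0.15284)(-0.4015) = -0.462865.
Step k = 3:
  phi_33 = [rho(3) - phi_21 rho(2) - phi_22 rho(1)] / [1 - phi_21 rho(1) - phi_22 rho(2)]
    numerator   = 0.1043 - (-0.462865)(0.033) - (-0.15284)(-0.4015) = 0.05820911
    denominator = 1 - (-0.462865)(-0.4015) - (-0.15284)(0.033) = 0.81920326
  phi_33 = 0.05820911 / 0.81920326 = 0.0711.
Therefore phi_{33} = 0.0711.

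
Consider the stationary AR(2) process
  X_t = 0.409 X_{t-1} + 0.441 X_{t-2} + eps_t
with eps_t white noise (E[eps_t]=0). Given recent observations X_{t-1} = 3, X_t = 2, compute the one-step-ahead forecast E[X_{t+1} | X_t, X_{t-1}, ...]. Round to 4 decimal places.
E[X_{t+1} \mid \mathcal F_t] = 2.1410

For an AR(p) model X_t = c + sum_i phi_i X_{t-i} + eps_t, the
one-step-ahead conditional mean is
  E[X_{t+1} | X_t, ...] = c + sum_i phi_i X_{t+1-i}.
Substitute known values:
  E[X_{t+1} | ...] = (0.409) * (2) + (0.441) * (3)
                   = 2.1410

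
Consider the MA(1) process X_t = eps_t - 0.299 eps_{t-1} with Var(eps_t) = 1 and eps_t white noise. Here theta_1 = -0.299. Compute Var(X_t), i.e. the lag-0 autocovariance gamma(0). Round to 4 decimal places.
\gamma(0) = 1.0894

For an MA(q) process X_t = eps_t + sum_i theta_i eps_{t-i} with
Var(eps_t) = sigma^2, the variance is
  gamma(0) = sigma^2 * (1 + sum_i theta_i^2).
  sum_i theta_i^2 = (-0.299)^2 = 0.089401.
  gamma(0) = 1 * (1 + 0.089401) = 1 * 1.089401 = 1.089401, which rounds to 1.0894.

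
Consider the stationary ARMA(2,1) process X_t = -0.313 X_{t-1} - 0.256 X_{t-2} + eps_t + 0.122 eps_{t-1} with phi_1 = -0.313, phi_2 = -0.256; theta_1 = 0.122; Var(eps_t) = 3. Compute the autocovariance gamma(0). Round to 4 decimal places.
\gamma(0) = 3.2658

Multiply the model equation by X_{t-k} and take expectations. With theta_0 = psi_0 = 1 and psi_j the MA(infinity) weights, this gives
  gamma(k) - sum_i phi_i gamma(k-i) = c_k,
  c_k = sigma^2 * sum_{j=k..q} theta_j psi_{j-k}   (c_k = 0 for k > q),
using gamma(-m) = gamma(m).
psi-weights needed (psi_j = theta_j + sum_i phi_i psi_{j-i}):
  psi_1 = theta_1 + phi_1 = 0.122 + (-0.313) = -0.191
Right-hand sides:
  c_0 = sigma^2 (1 + theta_1 psi_1) = 3 * (1 + (0.122)(-0.191)) = 3 * 0.976698 = 2.930094
  c_1 = sigma^2 theta_1 = 3 * (0.122) = 0.366
  c_2 = 0
Equations for k = 0, 1, 2 (AR order 2, c_2 = 0):
  (E0) gamma(0) = phi_1 gamma(1) + phi_2 gamma(2) + c_0
  (E1) gamma(1) = phi_1 gamma(0) + phi_2 gamma(1) + c_1
  (E2) gamma(2) = phi_1 gamma(1) + phi_2 gamma(0)
From (E1): gamma(1) = A gamma(0) + B with
  A = phi_1 / (1 - phi_2) = -0.313 / 1.256 = -0.249204,   B = c_1 / (1 - phi_2) = 0.366 / 1.256 = 0.291401.
Insert (E2) into (E0): gamma(0) (1 - phi_2^2) = phi_1 (1 + phi_2) gamma(1) + c_0.
  phi_1 (1 + phi_2) = (-0.313)(0.744) = -0.232872,   1 - phi_2^2 = 0.934464.
Replace gamma(1) by A gamma(0) + B and collect gamma(0):
  gamma(0) [0.934464 - (-0.232872)(-0.249204)] = (-0.232872)(0.291401) + 2.930094
  gamma(0) * 0.876431 = 2.862235
  gamma(0) = 2.862235 / 0.876431 = 3.265783.
Therefore gamma(0) = 3.2658 (to 4 decimal places).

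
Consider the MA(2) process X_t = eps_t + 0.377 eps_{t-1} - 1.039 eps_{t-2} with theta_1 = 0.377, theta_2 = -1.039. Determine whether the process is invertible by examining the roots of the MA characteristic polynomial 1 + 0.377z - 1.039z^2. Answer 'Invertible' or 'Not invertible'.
\text{Not invertible}

The MA(q) characteristic polynomial is P(z) = 1 + 0.377z - 1.039z^2.
Invertibility requires all roots to lie outside the unit circle, i.e. |z| > 1 for every root.
Set 1 + (0.377) z + (-1.039) z^2 = 0, i.e. a z^2 + b z + c = 0 with a = -1.039, b = 0.377, c = 1.
Discriminant D = b^2 - 4ac = (0.377)^2 - 4*(-1.039)*1 = 0.142129 - (-4.156) = 4.298129.
D >= 0, so the roots are real: z = (-b +/- sqrt(D)) / (2a) = (-0.377 +/- 2.073193) / (-2.078).
  z_1 = (-0.377 + 2.073193) / (-2.078) = -0.8163,   |z_1| = 0.8163.
  z_2 = (-0.377 - 2.073193) / (-2.078) = 1.1791,   |z_2| = 1.1791.
Moduli of all roots: 0.8163, 1.1791.
All moduli strictly greater than 1? No.
Verdict: Not invertible.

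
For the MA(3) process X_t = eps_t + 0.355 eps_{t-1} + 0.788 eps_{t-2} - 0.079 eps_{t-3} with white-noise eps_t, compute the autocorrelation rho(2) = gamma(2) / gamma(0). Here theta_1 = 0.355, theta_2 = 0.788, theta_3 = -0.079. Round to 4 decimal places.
\rho(2) = 0.4335

For an MA(q) process with theta_0 = 1, the autocovariance is
  gamma(k) = sigma^2 * sum_{i=0..q-k} theta_i * theta_{i+k},
and rho(k) = gamma(k) / gamma(0). Sigma^2 cancels.
  numerator   = (1)*(0.788) + (0.355)*(-0.079) = 0.759955.
  denominator = (1)^2 + (0.355)^2 + (0.788)^2 + (-0.079)^2 = 1.75321.
  rho(2) = 0.759955 / 1.75321 = 0.4335.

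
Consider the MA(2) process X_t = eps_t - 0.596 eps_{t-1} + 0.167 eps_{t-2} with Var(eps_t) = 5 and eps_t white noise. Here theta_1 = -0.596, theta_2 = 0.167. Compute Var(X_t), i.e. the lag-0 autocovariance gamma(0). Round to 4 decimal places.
\gamma(0) = 6.9155

For an MA(q) process X_t = eps_t + sum_i theta_i eps_{t-i} with
Var(eps_t) = sigma^2, the variance is
  gamma(0) = sigma^2 * (1 + sum_i theta_i^2).
  sum_i theta_i^2 = (-0.596)^2 + (0.167)^2 = 0.355216 + 0.027889 = 0.383105.
  gamma(0) = 5 * (1 + 0.383105) = 5 * 1.383105 = 6.915525, which rounds to 6.9155.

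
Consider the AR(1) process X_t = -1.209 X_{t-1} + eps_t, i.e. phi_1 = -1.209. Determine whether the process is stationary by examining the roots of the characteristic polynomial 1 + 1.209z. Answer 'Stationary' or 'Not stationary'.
\text{Not stationary}

The AR(p) characteristic polynomial is P(z) = 1 + 1.209z.
Stationarity requires all roots to lie outside the unit circle, i.e. |z| > 1 for every root.
This is linear in z: 1 + (1.209) z = 0  =>  z = -1/(1.209) = -0.82713,  |z| = 0.82713.
Moduli of all roots: 0.8271.
All moduli strictly greater than 1? No.
Verdict: Not stationary.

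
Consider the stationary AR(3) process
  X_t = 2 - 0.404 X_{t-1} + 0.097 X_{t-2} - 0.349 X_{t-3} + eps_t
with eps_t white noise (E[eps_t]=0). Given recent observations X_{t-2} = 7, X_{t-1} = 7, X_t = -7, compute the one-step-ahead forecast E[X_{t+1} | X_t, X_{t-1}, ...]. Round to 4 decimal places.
E[X_{t+1} \mid \mathcal F_t] = 3.0640

For an AR(p) model X_t = c + sum_i phi_i X_{t-i} + eps_t, the
one-step-ahead conditional mean is
  E[X_{t+1} | X_t, ...] = c + sum_i phi_i X_{t+1-i}.
Substitute known values:
  E[X_{t+1} | ...] = 2 + (-0.404) * (-7) + (0.097) * (7) + (-0.349) * (7)
                   = 3.0640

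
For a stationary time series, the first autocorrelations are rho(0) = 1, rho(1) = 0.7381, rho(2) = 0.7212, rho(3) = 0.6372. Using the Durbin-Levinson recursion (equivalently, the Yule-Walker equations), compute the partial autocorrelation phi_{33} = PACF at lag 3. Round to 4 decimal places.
\phi_{33} = 0.0650

The PACF at lag k is phi_{kk}, the last component of the solution
to the Yule-Walker system G_k phi = r_k where
  (G_k)_{ij} = rho(|i - j|), (r_k)_i = rho(i), i,j = 1..k.
Equivalently, Durbin-Levinson gives phi_{kk} iteratively:
  phi_{11} = rho(1)
  phi_{kk} = [rho(k) - sum_{j=1..k-1} phi_{k-1,j} rho(k-j)]
            / [1 - sum_{j=1..k-1} phi_{k-1,j} rho(j)],
  phi_{k,j} = phi_{k-1,j} - phi_{kk} phi_{k-1,k-j},  j = 1..k-1.
Step k = 1:
  phi_11 = rho(1) = 0.7381.
Step k = 2:
  phi_22 = [rho(2) - phi_11 rho(1)] / [1 - phi_11 rho(1)] = [0.7212 - (0.7381)(0.7381)] / [1 - (0.7381)(0.7381)]
         = 0.17640839 / 0.45520839 = 0.387533.
  Update: phi_21 = phi_11 - phi_22 phi_11 = 0.7381 - (0.387533)(0.7381) = 0.452062.
Step k = 3:
  phi_33 = [rho(3) - phi_21 rho(2) - phi_22 rho(1)] / [1 - phi_21 rho(1) - phi_22 rho(2)]
    numerator   = 0.6372 - (0.452062)(0.7212) - (0.387533)(0.7381) = 0.0251348
    denominator = 1 - (0.452062)(0.7381) - (0.387533)(0.7212) = 0.38684427
  phi_33 = 0.0251348 / 0.38684427 = 0.065.
Therefore phi_{33} = 0.0650.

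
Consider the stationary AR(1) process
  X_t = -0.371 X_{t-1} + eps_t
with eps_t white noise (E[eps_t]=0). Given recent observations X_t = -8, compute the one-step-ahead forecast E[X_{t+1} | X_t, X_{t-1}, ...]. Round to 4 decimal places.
E[X_{t+1} \mid \mathcal F_t] = 2.9680

For an AR(p) model X_t = c + sum_i phi_i X_{t-i} + eps_t, the
one-step-ahead conditional mean is
  E[X_{t+1} | X_t, ...] = c + sum_i phi_i X_{t+1-i}.
Substitute known values:
  E[X_{t+1} | ...] = (-0.371) * (-8)
                   = 2.9680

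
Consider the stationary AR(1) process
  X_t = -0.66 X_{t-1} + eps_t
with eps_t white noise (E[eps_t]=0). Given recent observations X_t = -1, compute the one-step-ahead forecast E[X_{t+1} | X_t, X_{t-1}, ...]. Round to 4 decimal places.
E[X_{t+1} \mid \mathcal F_t] = 0.6600

For an AR(p) model X_t = c + sum_i phi_i X_{t-i} + eps_t, the
one-step-ahead conditional mean is
  E[X_{t+1} | X_t, ...] = c + sum_i phi_i X_{t+1-i}.
Substitute known values:
  E[X_{t+1} | ...] = (-0.66) * (-1)
                   = 0.6600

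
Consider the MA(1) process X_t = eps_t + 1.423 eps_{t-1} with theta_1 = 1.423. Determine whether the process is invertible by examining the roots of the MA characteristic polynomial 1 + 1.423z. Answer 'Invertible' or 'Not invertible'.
\text{Not invertible}

The MA(q) characteristic polynomial is P(z) = 1 + 1.423z.
Invertibility requires all roots to lie outside the unit circle, i.e. |z| > 1 for every root.
This is linear in z: 1 + (1.423) z = 0  =>  z = -1/(1.423) = -0.702741,  |z| = 0.702741.
Moduli of all roots: 0.7027.
All moduli strictly greater than 1? No.
Verdict: Not invertible.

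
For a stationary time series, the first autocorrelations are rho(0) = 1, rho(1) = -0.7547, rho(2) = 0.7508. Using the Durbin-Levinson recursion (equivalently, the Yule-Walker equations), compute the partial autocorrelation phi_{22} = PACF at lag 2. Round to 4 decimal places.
\phi_{22} = 0.4210

The PACF at lag k is phi_{kk}, the last component of the solution
to the Yule-Walker system G_k phi = r_k where
  (G_k)_{ij} = rho(|i - j|), (r_k)_i = rho(i), i,j = 1..k.
Equivalently, Durbin-Levinson gives phi_{kk} iteratively:
  phi_{11} = rho(1)
  phi_{kk} = [rho(k) - sum_{j=1..k-1} phi_{k-1,j} rho(k-j)]
            / [1 - sum_{j=1..k-1} phi_{k-1,j} rho(j)],
  phi_{k,j} = phi_{k-1,j} - phi_{kk} phi_{k-1,k-j},  j = 1..k-1.
Step k = 1:
  phi_11 = rho(1) = -0.7547.
Step k = 2:
  phi_22 = [rho(2) - phi_11 rho(1)] / [1 - phi_11 rho(1)] = [0.7508 - (-0.7547)(-0.7547)] / [1 - (-0.7547)(-0.7547)]
         = 0.18122791 / 0.43042791 = 0.421.
Therefore phi_{22} = 0.4210.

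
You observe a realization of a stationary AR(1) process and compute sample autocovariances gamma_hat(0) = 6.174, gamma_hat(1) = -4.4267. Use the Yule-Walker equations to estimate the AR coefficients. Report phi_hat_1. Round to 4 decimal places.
\hat\phi_{1} = -0.7170

The Yule-Walker equations for an AR(p) process read, in matrix form,
  Gamma_p phi = r_p,   with   (Gamma_p)_{ij} = gamma(|i - j|),
                       (r_p)_i = gamma(i),   i,j = 1..p.
Substitute the sample gammas (Toeplitz matrix and right-hand side of size 1):
  Gamma_p = [[6.174]]
  r_p     = [-4.4267]
With p = 1 this is the single equation gamma(0) phi_1 = gamma(1):
  phi_hat_1 = gamma(1) / gamma(0) = -4.4267 / 6.174 = -0.7170.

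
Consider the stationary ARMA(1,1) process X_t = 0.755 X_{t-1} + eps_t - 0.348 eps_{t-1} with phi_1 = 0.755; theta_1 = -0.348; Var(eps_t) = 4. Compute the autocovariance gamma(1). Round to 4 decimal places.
\gamma(1) = 2.7915

Multiply the model equation by X_{t-k} and take expectations. With theta_0 = psi_0 = 1 and psi_j the MA(infinity) weights, this gives
  gamma(k) - sum_i phi_i gamma(k-i) = c_k,
  c_k = sigma^2 * sum_{j=k..q} theta_j psi_{j-k}   (c_k = 0 for k > q),
using gamma(-m) = gamma(m).
psi-weights needed (psi_j = theta_j + sum_i phi_i psi_{j-i}):
  psi_1 = theta_1 + phi_1 = -0.348 + (0.755) = 0.407
Right-hand sides:
  c_0 = sigma^2 (1 + theta_1 psi_1) = 4 * (1 + (-0.348)(0.407)) = 4 * 0.858364 = 3.433456
  c_1 = sigma^2 theta_1 = 4 * (-0.348) = -1.392
  c_2 = 0
Equations for k = 0 and k = 1 (AR order 1):
  gamma(0) = phi_1 gamma(1) + c_0
  gamma(1) = phi_1 gamma(0) + c_1
Substituting the second into the first: gamma(0) (1 - phi_1^2) = c_0 + phi_1 c_1, so
  gamma(0) = (c_0 + phi_1 c_1) / (1 - phi_1^2) = (3.433456 + (0.755)(-1.392)) / (1 - (0.755)^2) = 2.382496 / 0.429975 = 5.541011.
  gamma(1) = phi_1 gamma(0) + c_1 = (0.755)(5.541011) + (-1.392) = 2.791463.
Therefore gamma(1) = 2.7915 (to 4 decimal places).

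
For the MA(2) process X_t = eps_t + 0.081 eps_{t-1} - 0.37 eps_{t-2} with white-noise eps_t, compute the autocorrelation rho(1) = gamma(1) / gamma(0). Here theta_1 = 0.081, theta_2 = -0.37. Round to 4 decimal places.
\rho(1) = 0.0446

For an MA(q) process with theta_0 = 1, the autocovariance is
  gamma(k) = sigma^2 * sum_{i=0..q-k} theta_i * theta_{i+k},
and rho(k) = gamma(k) / gamma(0). Sigma^2 cancels.
  numerator   = (1)*(0.081) + (0.081)*(-0.37) = 0.05103.
  denominator = (1)^2 + (0.081)^2 + (-0.37)^2 = 1.143461.
  rho(1) = 0.05103 / 1.143461 = 0.0446.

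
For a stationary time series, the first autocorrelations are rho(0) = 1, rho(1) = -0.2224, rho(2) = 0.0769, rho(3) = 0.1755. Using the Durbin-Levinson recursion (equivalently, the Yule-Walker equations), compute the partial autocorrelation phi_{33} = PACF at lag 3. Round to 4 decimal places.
\phi_{33} = 0.2090

The PACF at lag k is phi_{kk}, the last component of the solution
to the Yule-Walker system G_k phi = r_k where
  (G_k)_{ij} = rho(|i - j|), (r_k)_i = rho(i), i,j = 1..k.
Equivalently, Durbin-Levinson gives phi_{kk} iteratively:
  phi_{11} = rho(1)
  phi_{kk} = [rho(k) - sum_{j=1..k-1} phi_{k-1,j} rho(k-j)]
            / [1 - sum_{j=1..k-1} phi_{k-1,j} rho(j)],
  phi_{k,j} = phi_{k-1,j} - phi_{kk} phi_{k-1,k-j},  j = 1..k-1.
Step k = 1:
  phi_11 = rho(1) = -0.2224.
Step k = 2:
  phi_22 = [rho(2) - phi_11 rho(1)] / [1 - phi_11 rho(1)] = [0.0769 - (-0.2224)(-0.2224)] / [1 - (-0.2224)(-0.2224)]
         = 0.02743824 / 0.95053824 = 0.028866.
  Update: phi_21 = phi_11 - phi_22 phi_11 = -0.2224 - (0.028866)(-0.2224) = -0.21598.
Step k = 3:
  phi_33 = [rho(3) - phi_21 rho(2) - phi_22 rho(1)] / [1 - phi_21 rho(1) - phi_22 rho(2)]
    numerator   = 0.1755 - (-0.21598)(0.0769) - (0.028866)(-0.2224) = 0.19852868
    denominator = 1 - (-0.21598)(-0.2224) - (0.028866)(0.0769) = 0.94974621
  phi_33 = 0.19852868 / 0.94974621 = 0.209.
Therefore phi_{33} = 0.2090.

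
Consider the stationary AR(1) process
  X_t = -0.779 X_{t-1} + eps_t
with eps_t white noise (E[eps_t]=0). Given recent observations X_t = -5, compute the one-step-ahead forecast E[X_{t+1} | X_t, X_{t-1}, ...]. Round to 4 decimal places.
E[X_{t+1} \mid \mathcal F_t] = 3.8950

For an AR(p) model X_t = c + sum_i phi_i X_{t-i} + eps_t, the
one-step-ahead conditional mean is
  E[X_{t+1} | X_t, ...] = c + sum_i phi_i X_{t+1-i}.
Substitute known values:
  E[X_{t+1} | ...] = (-0.779) * (-5)
                   = 3.8950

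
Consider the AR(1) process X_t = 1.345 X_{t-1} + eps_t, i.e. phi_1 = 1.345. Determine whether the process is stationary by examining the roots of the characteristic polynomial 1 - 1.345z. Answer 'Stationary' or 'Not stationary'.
\text{Not stationary}

The AR(p) characteristic polynomial is P(z) = 1 - 1.345z.
Stationarity requires all roots to lie outside the unit circle, i.e. |z| > 1 for every root.
This is linear in z: 1 + (-1.345) z = 0  =>  z = -1/(-1.345) = 0.743494,  |z| = 0.743494.
Moduli of all roots: 0.7435.
All moduli strictly greater than 1? No.
Verdict: Not stationary.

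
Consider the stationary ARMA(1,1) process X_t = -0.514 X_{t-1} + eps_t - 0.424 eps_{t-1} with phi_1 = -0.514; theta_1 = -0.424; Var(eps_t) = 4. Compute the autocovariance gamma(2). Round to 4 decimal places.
\gamma(2) = 3.1922

Multiply the model equation by X_{t-k} and take expectations. With theta_0 = psi_0 = 1 and psi_j the MA(infinity) weights, this gives
  gamma(k) - sum_i phi_i gamma(k-i) = c_k,
  c_k = sigma^2 * sum_{j=k..q} theta_j psi_{j-k}   (c_k = 0 for k > q),
using gamma(-m) = gamma(m).
psi-weights needed (psi_j = theta_j + sum_i phi_i psi_{j-i}):
  psi_1 = theta_1 + phi_1 = -0.424 + (-0.514) = -0.938
Right-hand sides:
  c_0 = sigma^2 (1 + theta_1 psi_1) = 4 * (1 + (-0.424)(-0.938)) = 4 * 1.397712 = 5.590848
  c_1 = sigma^2 theta_1 = 4 * (-0.424) = -1.696
  c_2 = 0
Equations for k = 0 and k = 1 (AR order 1):
  gamma(0) = phi_1 gamma(1) + c_0
  gamma(1) = phi_1 gamma(0) + c_1
Substituting the second into the first: gamma(0) (1 - phi_1^2) = c_0 + phi_1 c_1, so
  gamma(0) = (c_0 + phi_1 c_1) / (1 - phi_1^2) = (5.590848 + (-0.514)(-1.696)) / (1 - (-0.514)^2) = 6.462592 / 0.735804 = 8.783035.
  gamma(1) = phi_1 gamma(0) + c_1 = (-0.514)(8.783035) + (-1.696) = -6.21048.
For k = 2 (> q): gamma(2) = phi_1 gamma(1) = (-0.514)(-6.21048) = 3.192187.
Therefore gamma(2) = 3.1922 (to 4 decimal places).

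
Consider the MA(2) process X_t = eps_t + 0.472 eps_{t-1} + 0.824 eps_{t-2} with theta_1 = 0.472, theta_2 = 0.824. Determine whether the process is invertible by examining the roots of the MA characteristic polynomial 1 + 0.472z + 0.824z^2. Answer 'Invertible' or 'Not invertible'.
\text{Invertible}

The MA(q) characteristic polynomial is P(z) = 1 + 0.472z + 0.824z^2.
Invertibility requires all roots to lie outside the unit circle, i.e. |z| > 1 for every root.
Set 1 + (0.472) z + (0.824) z^2 = 0, i.e. a z^2 + b z + c = 0 with a = 0.824, b = 0.472, c = 1.
Discriminant D = b^2 - 4ac = (0.472)^2 - 4*(0.824)*1 = 0.222784 - (3.296) = -3.073216.
D < 0, so the roots are the complex-conjugate pair z = (-b +/- i sqrt(-D)) / (2a) = -0.2864 +/- 1.0637i.
For a conjugate pair |z|^2 = z * conj(z) = (product of roots) = c/a = 1/(0.824) = 1.213592, so |z| = sqrt(1.213592) = 1.1016 for both roots.
Moduli of all roots: 1.1016, 1.1016.
All moduli strictly greater than 1? Yes.
Verdict: Invertible.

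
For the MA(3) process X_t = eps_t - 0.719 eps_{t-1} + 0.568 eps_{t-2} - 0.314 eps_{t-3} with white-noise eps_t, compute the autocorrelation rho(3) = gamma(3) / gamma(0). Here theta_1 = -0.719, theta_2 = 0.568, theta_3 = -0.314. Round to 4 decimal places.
\rho(3) = -0.1620

For an MA(q) process with theta_0 = 1, the autocovariance is
  gamma(k) = sigma^2 * sum_{i=0..q-k} theta_i * theta_{i+k},
and rho(k) = gamma(k) / gamma(0). Sigma^2 cancels.
  numerator   = (1)*(-0.314) = -0.314.
  denominator = (1)^2 + (-0.719)^2 + (0.568)^2 + (-0.314)^2 = 1.938181.
  rho(3) = -0.314 / 1.938181 = -0.1620.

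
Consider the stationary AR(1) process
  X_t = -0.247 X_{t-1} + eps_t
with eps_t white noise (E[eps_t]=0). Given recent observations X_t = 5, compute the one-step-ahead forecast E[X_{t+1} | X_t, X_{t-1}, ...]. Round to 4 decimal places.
E[X_{t+1} \mid \mathcal F_t] = -1.2350

For an AR(p) model X_t = c + sum_i phi_i X_{t-i} + eps_t, the
one-step-ahead conditional mean is
  E[X_{t+1} | X_t, ...] = c + sum_i phi_i X_{t+1-i}.
Substitute known values:
  E[X_{t+1} | ...] = (-0.247) * (5)
                   = -1.2350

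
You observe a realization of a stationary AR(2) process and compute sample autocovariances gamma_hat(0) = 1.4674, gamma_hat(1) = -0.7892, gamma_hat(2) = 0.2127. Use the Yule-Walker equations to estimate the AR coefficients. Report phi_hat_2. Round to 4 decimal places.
\hat\phi_{2} = -0.2030

The Yule-Walker equations for an AR(p) process read, in matrix form,
  Gamma_p phi = r_p,   with   (Gamma_p)_{ij} = gamma(|i - j|),
                       (r_p)_i = gamma(i),   i,j = 1..p.
Substitute the sample gammas (Toeplitz matrix and right-hand side of size 2):
  Gamma_p = [[1.4674, -0.7892], [-0.7892, 1.4674]]
  r_p     = [-0.7892, 0.2127]
Written out:
  1.4674 phi_1 - 0.7892 phi_2 = -0.7892
  -0.7892 phi_1 + 1.4674 phi_2 = 0.2127
Solve by Cramer's rule:
  det = gamma(0)^2 - gamma(1)^2 = (1.4674)^2 - (-0.7892)^2 = 2.15326276 - 0.62283664 = 1.53042612
  phi_hat_1 = [gamma(1) gamma(0) - gamma(1) gamma(2)] / det = [(-0.7892)(1.4674) - (-0.7892)(0.2127)] / 1.53042612 = -0.99020924 / 1.53042612 = -0.647
  phi_hat_2 = [gamma(0) gamma(2) - gamma(1)^2] / det = [(1.4674)(0.2127) - (-0.7892)^2] / 1.53042612 = -0.31072066 / 1.53042612 = -0.203
So phi_hat = [-0.6470, -0.2030].
Therefore phi_hat_2 = -0.2030.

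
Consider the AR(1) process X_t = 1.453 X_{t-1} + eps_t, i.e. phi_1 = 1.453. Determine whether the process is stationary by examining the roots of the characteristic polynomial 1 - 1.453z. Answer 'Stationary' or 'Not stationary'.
\text{Not stationary}

The AR(p) characteristic polynomial is P(z) = 1 - 1.453z.
Stationarity requires all roots to lie outside the unit circle, i.e. |z| > 1 for every root.
This is linear in z: 1 + (-1.453) z = 0  =>  z = -1/(-1.453) = 0.688231,  |z| = 0.688231.
Moduli of all roots: 0.6882.
All moduli strictly greater than 1? No.
Verdict: Not stationary.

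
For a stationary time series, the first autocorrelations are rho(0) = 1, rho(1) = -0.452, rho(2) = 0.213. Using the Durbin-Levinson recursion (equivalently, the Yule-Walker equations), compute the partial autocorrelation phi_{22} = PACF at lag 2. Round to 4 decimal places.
\phi_{22} = 0.0109

The PACF at lag k is phi_{kk}, the last component of the solution
to the Yule-Walker system G_k phi = r_k where
  (G_k)_{ij} = rho(|i - j|), (r_k)_i = rho(i), i,j = 1..k.
Equivalently, Durbin-Levinson gives phi_{kk} iteratively:
  phi_{11} = rho(1)
  phi_{kk} = [rho(k) - sum_{j=1..k-1} phi_{k-1,j} rho(k-j)]
            / [1 - sum_{j=1..k-1} phi_{k-1,j} rho(j)],
  phi_{k,j} = phi_{k-1,j} - phi_{kk} phi_{k-1,k-j},  j = 1..k-1.
Step k = 1:
  phi_11 = rho(1) = -0.452.
Step k = 2:
  phi_22 = [rho(2) - phi_11 rho(1)] / [1 - phi_11 rho(1)] = [0.213 - (-0.452)(-0.452)] / [1 - (-0.452)(-0.452)]
         = 0.008696 / 0.795696 = 0.0109.
Therefore phi_{22} = 0.0109.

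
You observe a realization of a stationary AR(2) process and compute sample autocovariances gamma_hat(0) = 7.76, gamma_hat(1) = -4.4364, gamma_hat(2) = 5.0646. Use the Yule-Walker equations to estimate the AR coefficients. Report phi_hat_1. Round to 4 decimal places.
\hat\phi_{1} = -0.2950

The Yule-Walker equations for an AR(p) process read, in matrix form,
  Gamma_p phi = r_p,   with   (Gamma_p)_{ij} = gamma(|i - j|),
                       (r_p)_i = gamma(i),   i,j = 1..p.
Substitute the sample gammas (Toeplitz matrix and right-hand side of size 2):
  Gamma_p = [[7.76, -4.4364], [-4.4364, 7.76]]
  r_p     = [-4.4364, 5.0646]
Written out:
  7.76 phi_1 - 4.4364 phi_2 = -4.4364
  -4.4364 phi_1 + 7.76 phi_2 = 5.0646
Solve by Cramer's rule:
  det = gamma(0)^2 - gamma(1)^2 = (7.76)^2 - (-4.4364)^2 = 60.2176 - 19.68164496 = 40.53595504
  phi_hat_1 = [gamma(1) gamma(0) - gamma(1) gamma(2)] / det = [(-4.4364)(7.76) - (-4.4364)(5.0646)] / 40.53595504 = -11.95787256 / 40.53595504 = -0.295
  phi_hat_2 = [gamma(0) gamma(2) - gamma(1)^2] / det = [(7.76)(5.0646) - (-4.4364)^2] / 40.53595504 = 19.61965104 / 40.53595504 = 0.484
So phi_hat = [-0.2950, 0.4840].
Therefore phi_hat_1 = -0.2950.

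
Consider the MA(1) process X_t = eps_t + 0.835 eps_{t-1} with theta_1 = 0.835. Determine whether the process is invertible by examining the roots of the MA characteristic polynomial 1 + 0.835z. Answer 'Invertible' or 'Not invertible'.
\text{Invertible}

The MA(q) characteristic polynomial is P(z) = 1 + 0.835z.
Invertibility requires all roots to lie outside the unit circle, i.e. |z| > 1 for every root.
This is linear in z: 1 + (0.835) z = 0  =>  z = -1/(0.835) = -1.197605,  |z| = 1.197605.
Moduli of all roots: 1.1976.
All moduli strictly greater than 1? Yes.
Verdict: Invertible.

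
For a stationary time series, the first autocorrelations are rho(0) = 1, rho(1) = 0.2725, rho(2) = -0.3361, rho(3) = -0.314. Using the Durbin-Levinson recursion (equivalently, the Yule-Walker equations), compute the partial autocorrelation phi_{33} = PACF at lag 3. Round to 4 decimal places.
\phi_{33} = -0.0820

The PACF at lag k is phi_{kk}, the last component of the solution
to the Yule-Walker system G_k phi = r_k where
  (G_k)_{ij} = rho(|i - j|), (r_k)_i = rho(i), i,j = 1..k.
Equivalently, Durbin-Levinson gives phi_{kk} iteratively:
  phi_{11} = rho(1)
  phi_{kk} = [rho(k) - sum_{j=1..k-1} phi_{k-1,j} rho(k-j)]
            / [1 - sum_{j=1..k-1} phi_{k-1,j} rho(j)],
  phi_{k,j} = phi_{k-1,j} - phi_{kk} phi_{k-1,k-j},  j = 1..k-1.
Step k = 1:
  phi_11 = rho(1) = 0.2725.
Step k = 2:
  phi_22 = [rho(2) - phi_11 rho(1)] / [1 - phi_11 rho(1)] = [-0.3361 - (0.2725)(0.2725)] / [1 - (0.2725)(0.2725)]
         = -0.41035625 / 0.92574375 = -0.443272.
  Update: phi_21 = phi_11 - phi_22 phi_11 = 0.2725 - (-0.443272)(0.2725) = 0.393292.
Step k = 3:
  phi_33 = [rho(3) - phi_21 rho(2) - phi_22 rho(1)] / [1 - phi_21 rho(1) - phi_22 rho(2)]
    numerator   = -0.314 - (0.393292)(-0.3361) - (-0.443272)(0.2725) = -0.06102308
    denominator = 1 - (0.393292)(0.2725) - (-0.443272)(-0.3361) = 0.74384433
  phi_33 = -0.06102308 / 0.74384433 = -0.082.
Therefore phi_{33} = -0.0820.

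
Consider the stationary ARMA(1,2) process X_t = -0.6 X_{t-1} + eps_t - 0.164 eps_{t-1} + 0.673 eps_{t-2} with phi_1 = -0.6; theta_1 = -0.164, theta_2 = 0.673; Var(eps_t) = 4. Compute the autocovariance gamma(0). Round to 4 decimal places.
\gamma(0) = 14.3352

Multiply the model equation by X_{t-k} and take expectations. With theta_0 = psi_0 = 1 and psi_j the MA(infinity) weights, this gives
  gamma(k) - sum_i phi_i gamma(k-i) = c_k,
  c_k = sigma^2 * sum_{j=k..q} theta_j psi_{j-k}   (c_k = 0 for k > q),
using gamma(-m) = gamma(m).
psi-weights needed (psi_j = theta_j + sum_i phi_i psi_{j-i}):
  psi_1 = theta_1 + phi_1 = -0.164 + (-0.6) = -0.764
  psi_2 = theta_2 + phi_1 psi_1 = 0.673 + (-0.6)(-0.764) = 1.1314
Right-hand sides:
  c_0 = sigma^2 (1 + theta_1 psi_1 + theta_2 psi_2) = 4 * (1 + (-0.164)(-0.764) + (0.673)(1.1314)) = 4 * 1.886728 = 7.546913
  c_1 = sigma^2 (theta_1 + theta_2 psi_1) = 4 * (-0.164 + (0.673)(-0.764)) = -2.712688
  c_2 = sigma^2 theta_2 = 4 * (0.673) = 2.692
Equations for k = 0 and k = 1 (AR order 1):
  gamma(0) = phi_1 gamma(1) + c_0
  gamma(1) = phi_1 gamma(0) + c_1
Substituting the second into the first: gamma(0) (1 - phi_1^2) = c_0 + phi_1 c_1, so
  gamma(0) = (c_0 + phi_1 c_1) / (1 - phi_1^2) = (7.546913 + (-0.6)(-2.712688)) / (1 - (-0.6)^2) = 9.174526 / 0.64 = 14.335196.
Therefore gamma(0) = 14.3352 (to 4 decimal places).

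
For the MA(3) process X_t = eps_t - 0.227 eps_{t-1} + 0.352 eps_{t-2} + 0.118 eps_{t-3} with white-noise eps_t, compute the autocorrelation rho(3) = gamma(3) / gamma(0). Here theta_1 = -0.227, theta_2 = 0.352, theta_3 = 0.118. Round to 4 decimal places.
\rho(3) = 0.0992

For an MA(q) process with theta_0 = 1, the autocovariance is
  gamma(k) = sigma^2 * sum_{i=0..q-k} theta_i * theta_{i+k},
and rho(k) = gamma(k) / gamma(0). Sigma^2 cancels.
  numerator   = (1)*(0.118) = 0.118.
  denominator = (1)^2 + (-0.227)^2 + (0.352)^2 + (0.118)^2 = 1.189357.
  rho(3) = 0.118 / 1.189357 = 0.0992.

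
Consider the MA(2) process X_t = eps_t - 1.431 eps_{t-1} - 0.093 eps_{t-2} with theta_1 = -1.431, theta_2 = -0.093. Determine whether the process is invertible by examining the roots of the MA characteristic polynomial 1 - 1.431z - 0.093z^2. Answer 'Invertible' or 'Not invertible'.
\text{Not invertible}

The MA(q) characteristic polynomial is P(z) = 1 - 1.431z - 0.093z^2.
Invertibility requires all roots to lie outside the unit circle, i.e. |z| > 1 for every root.
Set 1 + (-1.431) z + (-0.093) z^2 = 0, i.e. a z^2 + b z + c = 0 with a = -0.093, b = -1.431, c = 1.
Discriminant D = b^2 - 4ac = (-1.431)^2 - 4*(-0.093)*1 = 2.047761 - (-0.372) = 2.419761.
D >= 0, so the roots are real: z = (-b +/- sqrt(D)) / (2a) = (1.431 +/- 1.555558) / (-0.186).
  z_1 = (1.431 + 1.555558) / (-0.186) = -16.0568,   |z_1| = 16.0568.
  z_2 = (1.431 - 1.555558) / (-0.186) = 0.6697,   |z_2| = 0.6697.
Moduli of all roots: 16.0568, 0.6697.
All moduli strictly greater than 1? No.
Verdict: Not invertible.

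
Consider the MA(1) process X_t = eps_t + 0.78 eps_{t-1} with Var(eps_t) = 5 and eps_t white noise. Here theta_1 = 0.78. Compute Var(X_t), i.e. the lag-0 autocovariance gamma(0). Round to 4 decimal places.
\gamma(0) = 8.0420

For an MA(q) process X_t = eps_t + sum_i theta_i eps_{t-i} with
Var(eps_t) = sigma^2, the variance is
  gamma(0) = sigma^2 * (1 + sum_i theta_i^2).
  sum_i theta_i^2 = (0.78)^2 = 0.6084.
  gamma(0) = 5 * (1 + 0.6084) = 5 * 1.6084 = 8.042, which rounds to 8.0420.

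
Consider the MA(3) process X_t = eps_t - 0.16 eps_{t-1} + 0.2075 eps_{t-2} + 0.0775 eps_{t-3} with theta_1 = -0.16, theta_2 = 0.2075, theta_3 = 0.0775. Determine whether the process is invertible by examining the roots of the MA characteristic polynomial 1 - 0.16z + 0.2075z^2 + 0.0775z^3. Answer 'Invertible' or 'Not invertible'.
\text{Invertible}

The MA(q) characteristic polynomial is P(z) = 1 - 0.16z + 0.2075z^2 + 0.0775z^3.
Invertibility requires all roots to lie outside the unit circle, i.e. |z| > 1 for every root.
Degree 3: look for a simple real root z0 first, then factor out (1 - z/z0) and solve the remaining quadratic.
Testing z0 = -4: P(-4) = 1 + (-0.16)(-4) + (0.2075)(-4)^2 + (0.0775)(-4)^3
  = 1 + (0.64) + (3.32) + (-4.96) = 0.  So z_0 = -4 is a root, |z_0| = 4.
Divide out the factor (1 + 0.25 z) = (1 - z/z0) (since 1/z0 = -0.25):
  P(z) = (1 + 0.25 z)(1 + (-0.41) z + (0.31) z^2)
  [check: z-coef -0.41 - (-0.25) = -0.16; z^2-coef 0.31 - (-0.25)(-0.41) = 0.2075; z^3-coef -(-0.25)(0.31) = 0.0775.]
Remaining roots from the quadratic factor 1 + (-0.41) z + (0.31) z^2:
  Set 1 + (-0.41) z + (0.31) z^2 = 0, i.e. a z^2 + b z + c = 0 with a = 0.31, b = -0.41, c = 1.
  Discriminant D = b^2 - 4ac = (-0.41)^2 - 4*(0.31)*1 = 0.1681 - (1.24) = -1.0719.
  D < 0, so the roots are the complex-conjugate pair z = (-b +/- i sqrt(-D)) / (2a) = 0.6613 +/- 1.6699i.
  For a conjugate pair |z|^2 = z * conj(z) = (product of roots) = c/a = 1/(0.31) = 3.225806, so |z| = sqrt(3.225806) = 1.7961 for both roots.
Moduli of all roots: 4.0000, 1.7961, 1.7961.
All moduli strictly greater than 1? Yes.
Verdict: Invertible.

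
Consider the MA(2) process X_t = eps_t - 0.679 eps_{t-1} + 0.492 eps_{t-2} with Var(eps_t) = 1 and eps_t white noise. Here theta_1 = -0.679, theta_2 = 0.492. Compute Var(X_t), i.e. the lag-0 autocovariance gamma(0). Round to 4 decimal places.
\gamma(0) = 1.7031

For an MA(q) process X_t = eps_t + sum_i theta_i eps_{t-i} with
Var(eps_t) = sigma^2, the variance is
  gamma(0) = sigma^2 * (1 + sum_i theta_i^2).
  sum_i theta_i^2 = (-0.679)^2 + (0.492)^2 = 0.461041 + 0.242064 = 0.703105.
  gamma(0) = 1 * (1 + 0.703105) = 1 * 1.703105 = 1.703105, which rounds to 1.7031.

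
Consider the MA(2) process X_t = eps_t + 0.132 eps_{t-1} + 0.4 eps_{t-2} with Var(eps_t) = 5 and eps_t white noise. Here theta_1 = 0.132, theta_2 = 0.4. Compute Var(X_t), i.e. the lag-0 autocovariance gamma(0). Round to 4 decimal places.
\gamma(0) = 5.8871

For an MA(q) process X_t = eps_t + sum_i theta_i eps_{t-i} with
Var(eps_t) = sigma^2, the variance is
  gamma(0) = sigma^2 * (1 + sum_i theta_i^2).
  sum_i theta_i^2 = (0.132)^2 + (0.4)^2 = 0.017424 + 0.16 = 0.177424.
  gamma(0) = 5 * (1 + 0.177424) = 5 * 1.177424 = 5.88712, which rounds to 5.8871.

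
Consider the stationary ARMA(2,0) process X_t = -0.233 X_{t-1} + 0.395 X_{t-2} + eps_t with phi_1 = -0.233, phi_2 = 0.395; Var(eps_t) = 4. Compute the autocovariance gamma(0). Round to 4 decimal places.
\gamma(0) = 5.5649

Multiply the model equation by X_{t-k} and take expectations. With theta_0 = psi_0 = 1 and psi_j the MA(infinity) weights, this gives
  gamma(k) - sum_i phi_i gamma(k-i) = c_k,
  c_k = sigma^2 * sum_{j=k..q} theta_j psi_{j-k}   (c_k = 0 for k > q),
using gamma(-m) = gamma(m).
Pure AR (q = 0): c_0 = sigma^2 = 4, c_k = 0 for k >= 1.
Equations for k = 0, 1, 2 (AR order 2, c_2 = 0):
  (E0) gamma(0) = phi_1 gamma(1) + phi_2 gamma(2) + c_0
  (E1) gamma(1) = phi_1 gamma(0) + phi_2 gamma(1) + c_1
  (E2) gamma(2) = phi_1 gamma(1) + phi_2 gamma(0)
From (E1): gamma(1) = A gamma(0) + B with
  A = phi_1 / (1 - phi_2) = -0.233 / 0.605 = -0.385124,   B = c_1 / (1 - phi_2) = 0 / 0.605 = 0.
Insert (E2) into (E0): gamma(0) (1 - phi_2^2) = phi_1 (1 + phi_2) gamma(1) + c_0.
  phi_1 (1 + phi_2) = (-0.233)(1.395) = -0.325035,   1 - phi_2^2 = 0.843975.
Replace gamma(1) by A gamma(0) + B and collect gamma(0):
  gamma(0) [0.843975 - (-0.325035)(-0.385124)] = c_0 = 4
  gamma(0) * 0.718796 = 4
  gamma(0) = 4 / 0.718796 = 5.564859.
Therefore gamma(0) = 5.5649 (to 4 decimal places).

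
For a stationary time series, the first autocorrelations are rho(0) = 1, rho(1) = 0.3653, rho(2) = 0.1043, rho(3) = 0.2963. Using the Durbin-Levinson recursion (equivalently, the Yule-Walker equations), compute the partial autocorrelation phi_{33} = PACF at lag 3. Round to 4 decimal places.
\phi_{33} = 0.3110

The PACF at lag k is phi_{kk}, the last component of the solution
to the Yule-Walker system G_k phi = r_k where
  (G_k)_{ij} = rho(|i - j|), (r_k)_i = rho(i), i,j = 1..k.
Equivalently, Durbin-Levinson gives phi_{kk} iteratively:
  phi_{11} = rho(1)
  phi_{kk} = [rho(k) - sum_{j=1..k-1} phi_{k-1,j} rho(k-j)]
            / [1 - sum_{j=1..k-1} phi_{k-1,j} rho(j)],
  phi_{k,j} = phi_{k-1,j} - phi_{kk} phi_{k-1,k-j},  j = 1..k-1.
Step k = 1:
  phi_11 = rho(1) = 0.3653.
Step k = 2:
  phi_22 = [rho(2) - phi_11 rho(1)] / [1 - phi_11 rho(1)] = [0.1043 - (0.3653)(0.3653)] / [1 - (0.3653)(0.3653)]
         = -0.02914409 / 0.86655591 = -0.033632.
  Update: phi_21 = phi_11 - phi_22 phi_11 = 0.3653 - (-0.033632)(0.3653) = 0.377586.
Step k = 3:
  phi_33 = [rho(3) - phi_21 rho(2) - phi_22 rho(1)] / [1 - phi_21 rho(1) - phi_22 rho(2)]
    numerator   = 0.2963 - (0.377586)(0.1043) - (-0.033632)(0.3653) = 0.2692036
    denominator = 1 - (0.377586)(0.3653) - (-0.033632)(0.1043) = 0.86557573
  phi_33 = 0.2692036 / 0.86557573 = 0.311.
Therefore phi_{33} = 0.3110.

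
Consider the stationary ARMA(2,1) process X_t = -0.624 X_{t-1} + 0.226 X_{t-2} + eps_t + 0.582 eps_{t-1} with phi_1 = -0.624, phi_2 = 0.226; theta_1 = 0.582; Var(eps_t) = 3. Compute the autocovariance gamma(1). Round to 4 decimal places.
\gamma(1) = -0.6590

Multiply the model equation by X_{t-k} and take expectations. With theta_0 = psi_0 = 1 and psi_j the MA(infinity) weights, this gives
  gamma(k) - sum_i phi_i gamma(k-i) = c_k,
  c_k = sigma^2 * sum_{j=k..q} theta_j psi_{j-k}   (c_k = 0 for k > q),
using gamma(-m) = gamma(m).
psi-weights needed (psi_j = theta_j + sum_i phi_i psi_{j-i}):
  psi_1 = theta_1 + phi_1 = 0.582 + (-0.624) = -0.042
Right-hand sides:
  c_0 = sigma^2 (1 + theta_1 psi_1) = 3 * (1 + (0.582)(-0.042)) = 3 * 0.975556 = 2.926668
  c_1 = sigma^2 theta_1 = 3 * (0.582) = 1.746
  c_2 = 0
Equations for k = 0, 1, 2 (AR order 2, c_2 = 0):
  (E0) gamma(0) = phi_1 gamma(1) + phi_2 gamma(2) + c_0
  (E1) gamma(1) = phi_1 gamma(0) + phi_2 gamma(1) + c_1
  (E2) gamma(2) = phi_1 gamma(1) + phi_2 gamma(0)
From (E1): gamma(1) = A gamma(0) + B with
  A = phi_1 / (1 - phi_2) = -0.624 / 0.774 = -0.806202,   B = c_1 / (1 - phi_2) = 1.746 / 0.774 = 2.255814.
Insert (E2) into (E0): gamma(0) (1 - phi_2^2) = phi_1 (1 + phi_2) gamma(1) + c_0.
  phi_1 (1 + phi_2) = (-0.624)(1.226) = -0.765024,   1 - phi_2^2 = 0.948924.
Replace gamma(1) by A gamma(0) + B and collect gamma(0):
  gamma(0) [0.948924 - (-0.765024)(-0.806202)] = (-0.765024)(2.255814) + 2.926668
  gamma(0) * 0.33216 = 1.200916
  gamma(0) = 1.200916 / 0.33216 = 3.61547.
  gamma(1) = A gamma(0) + B = (-0.806202)(3.61547) + (2.255814) = -0.658984.
Therefore gamma(1) = -0.6590 (to 4 decimal places).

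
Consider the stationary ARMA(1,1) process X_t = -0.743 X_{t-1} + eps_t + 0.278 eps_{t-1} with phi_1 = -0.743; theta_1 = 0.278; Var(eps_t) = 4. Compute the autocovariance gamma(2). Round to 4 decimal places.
\gamma(2) = 2.4479

Multiply the model equation by X_{t-k} and take expectations. With theta_0 = psi_0 = 1 and psi_j the MA(infinity) weights, this gives
  gamma(k) - sum_i phi_i gamma(k-i) = c_k,
  c_k = sigma^2 * sum_{j=k..q} theta_j psi_{j-k}   (c_k = 0 for k > q),
using gamma(-m) = gamma(m).
psi-weights needed (psi_j = theta_j + sum_i phi_i psi_{j-i}):
  psi_1 = theta_1 + phi_1 = 0.278 + (-0.743) = -0.465
Right-hand sides:
  c_0 = sigma^2 (1 + theta_1 psi_1) = 4 * (1 + (0.278)(-0.465)) = 4 * 0.87073 = 3.48292
  c_1 = sigma^2 theta_1 = 4 * (0.278) = 1.112
  c_2 = 0
Equations for k = 0 and k = 1 (AR order 1):
  gamma(0) = phi_1 gamma(1) + c_0
  gamma(1) = phi_1 gamma(0) + c_1
Substituting the second into the first: gamma(0) (1 - phi_1^2) = c_0 + phi_1 c_1, so
  gamma(0) = (c_0 + phi_1 c_1) / (1 - phi_1^2) = (3.48292 + (-0.743)(1.112)) / (1 - (-0.743)^2) = 2.656704 / 0.447951 = 5.930792.
  gamma(1) = phi_1 gamma(0) + c_1 = (-0.743)(5.930792) + (1.112) = -3.294578.
For k = 2 (> q): gamma(2) = phi_1 gamma(1) = (-0.743)(-3.294578) = 2.447872.
Therefore gamma(2) = 2.4479 (to 4 decimal places).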